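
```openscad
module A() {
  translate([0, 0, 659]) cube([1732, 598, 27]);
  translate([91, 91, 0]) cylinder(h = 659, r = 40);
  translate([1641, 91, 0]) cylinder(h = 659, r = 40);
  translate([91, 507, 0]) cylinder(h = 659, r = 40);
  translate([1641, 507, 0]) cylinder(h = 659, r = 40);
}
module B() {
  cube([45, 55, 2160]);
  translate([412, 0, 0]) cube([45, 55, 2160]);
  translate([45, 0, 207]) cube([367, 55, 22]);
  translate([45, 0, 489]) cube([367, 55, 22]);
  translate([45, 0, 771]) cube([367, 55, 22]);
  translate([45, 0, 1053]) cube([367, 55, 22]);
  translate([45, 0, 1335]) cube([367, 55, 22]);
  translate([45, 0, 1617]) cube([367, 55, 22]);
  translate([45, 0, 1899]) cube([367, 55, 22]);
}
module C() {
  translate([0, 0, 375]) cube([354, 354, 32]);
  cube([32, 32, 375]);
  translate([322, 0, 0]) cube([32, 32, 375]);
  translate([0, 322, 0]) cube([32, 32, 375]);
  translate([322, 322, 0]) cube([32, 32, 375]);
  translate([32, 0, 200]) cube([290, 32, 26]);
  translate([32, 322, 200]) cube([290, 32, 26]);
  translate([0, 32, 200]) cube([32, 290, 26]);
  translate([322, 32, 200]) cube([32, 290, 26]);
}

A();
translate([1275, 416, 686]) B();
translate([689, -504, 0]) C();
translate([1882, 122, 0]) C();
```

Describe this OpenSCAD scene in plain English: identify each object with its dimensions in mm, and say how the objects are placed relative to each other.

A is a table: top 1732 mm (x) × 598 mm (y), 27 mm thick, upper face at z = 686 mm, on four round legs of 80 mm diameter, each leg's bounding box inset 51 mm from the nearest pair of top edges, running from z = 0 to the bottom of the top.

B is a straight ladder. Two 45×55 mm vertical rails, 2160 mm tall, stand 457 mm apart (outside-to-outside) with their front faces coplanar on the −y side. 7 rungs, each 55 mm deep and 22 mm tall, span between the inner faces of the rails, front faces flush with the rails. The lowest rung's underside is at z = 207 mm and rungs are spaced 282 mm apart (underside to underside).

C is a simple wooden stool: a rectangular seat 354 mm (x) by 354 mm (y), 32 mm thick, top face at z = 407 mm, on four square legs, each 32×32 mm in cross-section. The legs rest on z = 0, each flush with a corner of the seat. Four stretchers, 32 mm wide and 26 mm tall, connect adjacent legs with their undersides at z = 200 mm, each running between the inner faces of the legs it joins and aligned with the legs' outer faces on the other axis.

The ladder is on top of the table. Two stools sit around the table at the −y, +x sides.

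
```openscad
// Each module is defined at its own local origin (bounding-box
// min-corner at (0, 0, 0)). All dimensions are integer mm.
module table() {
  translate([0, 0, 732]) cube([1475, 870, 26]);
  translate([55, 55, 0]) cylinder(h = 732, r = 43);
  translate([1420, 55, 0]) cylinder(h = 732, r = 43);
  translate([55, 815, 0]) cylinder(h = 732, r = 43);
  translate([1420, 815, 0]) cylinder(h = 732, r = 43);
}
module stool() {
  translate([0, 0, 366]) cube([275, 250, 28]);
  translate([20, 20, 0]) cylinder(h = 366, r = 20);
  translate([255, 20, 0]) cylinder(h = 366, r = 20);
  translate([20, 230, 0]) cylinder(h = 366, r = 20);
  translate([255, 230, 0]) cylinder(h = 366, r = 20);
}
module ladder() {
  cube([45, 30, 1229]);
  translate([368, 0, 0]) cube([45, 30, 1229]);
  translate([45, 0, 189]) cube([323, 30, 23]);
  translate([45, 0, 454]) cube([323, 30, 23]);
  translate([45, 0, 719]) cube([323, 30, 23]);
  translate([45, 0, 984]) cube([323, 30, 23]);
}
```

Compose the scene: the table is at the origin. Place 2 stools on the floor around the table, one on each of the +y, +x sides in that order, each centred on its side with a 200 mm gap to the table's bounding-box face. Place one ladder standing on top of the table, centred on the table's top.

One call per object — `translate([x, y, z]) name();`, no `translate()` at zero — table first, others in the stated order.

table();
translate([600, 1070, 0]) stool();
translate([1675, 310, 0]) stool();
translate([531, 420, 758]) ladder();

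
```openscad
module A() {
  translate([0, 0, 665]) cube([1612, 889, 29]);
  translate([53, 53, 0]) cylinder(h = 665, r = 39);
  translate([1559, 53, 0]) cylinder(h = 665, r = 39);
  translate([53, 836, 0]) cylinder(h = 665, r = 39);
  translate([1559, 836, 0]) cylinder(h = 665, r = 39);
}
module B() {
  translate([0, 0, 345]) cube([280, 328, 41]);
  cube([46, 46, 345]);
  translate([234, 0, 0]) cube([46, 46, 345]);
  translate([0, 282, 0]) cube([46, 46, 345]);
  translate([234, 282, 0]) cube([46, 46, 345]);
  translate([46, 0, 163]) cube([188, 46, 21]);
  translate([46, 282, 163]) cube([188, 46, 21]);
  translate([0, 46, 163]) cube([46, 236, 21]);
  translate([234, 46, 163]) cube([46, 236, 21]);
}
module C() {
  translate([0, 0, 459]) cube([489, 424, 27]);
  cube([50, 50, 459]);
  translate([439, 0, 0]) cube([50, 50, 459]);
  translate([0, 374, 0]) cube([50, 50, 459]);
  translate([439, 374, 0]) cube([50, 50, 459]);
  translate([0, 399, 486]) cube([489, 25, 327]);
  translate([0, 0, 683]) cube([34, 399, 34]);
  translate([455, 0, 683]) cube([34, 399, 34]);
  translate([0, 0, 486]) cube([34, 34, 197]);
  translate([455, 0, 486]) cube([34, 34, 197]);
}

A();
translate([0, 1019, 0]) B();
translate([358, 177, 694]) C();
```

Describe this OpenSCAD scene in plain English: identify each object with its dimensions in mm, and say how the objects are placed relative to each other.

A is a rectangular dining table. The top is 1612×889×29 mm with its upper surface at z = 694 mm. It stands on four round legs of 78 mm diameter, each leg's bounding box inset 14 mm from the nearest pair of top edges, running from the floor to the underside of the top.

B is a four-legged stool. The seat is a 280×328×41 mm slab whose top surface is at z = 386 mm; four square legs, each 46×46 mm in cross-section, run from the floor (z = 0) to the underside of the seat, each flush with a corner of the seat. Four stretchers, 46 mm wide and 21 mm tall, connect adjacent legs with their undersides at z = 163 mm, each running between the inner faces of the legs it joins and aligned with the legs' outer faces on the other axis.

C is a chair. The seat is a 489×424×27 mm slab with its top at z = 486 mm, on four 50×50 mm corner legs (flush with the seat edges, standing on z = 0). A flat backrest 25 mm thick, 327 mm tall, spans the full seat width and rises from the seat top along its +y edge, rear face flush with the rear of the seat. Two armrests of 34×34 mm section run along each side from the seat's front edge to the front of the backrest, top faces 231 mm above the seat top and outer faces flush with the seat's x-edges; a 34×34 mm post under the front of each armrest stands on the seat at the front corner.

The stool is on the floor beside the table on its +y side. The chair is on top of the table.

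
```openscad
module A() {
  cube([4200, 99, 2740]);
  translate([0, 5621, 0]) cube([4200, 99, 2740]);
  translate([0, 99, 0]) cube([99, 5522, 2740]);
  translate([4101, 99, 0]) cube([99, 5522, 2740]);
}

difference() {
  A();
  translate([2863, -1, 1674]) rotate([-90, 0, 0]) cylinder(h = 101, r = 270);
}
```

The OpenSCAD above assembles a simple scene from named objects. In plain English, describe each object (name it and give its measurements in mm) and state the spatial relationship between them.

A is a box-shaped house frame (walls only): outside footprint 4200×5720 mm, wall height 2740 mm, wall thickness 99 mm. The two y-facing walls run the full x-width; the two x-facing walls fit between the inner faces of the y-facing walls.

The house frame has a circular hole of radius 270 mm through its front wall, centred at (x = 2863, z = 1674).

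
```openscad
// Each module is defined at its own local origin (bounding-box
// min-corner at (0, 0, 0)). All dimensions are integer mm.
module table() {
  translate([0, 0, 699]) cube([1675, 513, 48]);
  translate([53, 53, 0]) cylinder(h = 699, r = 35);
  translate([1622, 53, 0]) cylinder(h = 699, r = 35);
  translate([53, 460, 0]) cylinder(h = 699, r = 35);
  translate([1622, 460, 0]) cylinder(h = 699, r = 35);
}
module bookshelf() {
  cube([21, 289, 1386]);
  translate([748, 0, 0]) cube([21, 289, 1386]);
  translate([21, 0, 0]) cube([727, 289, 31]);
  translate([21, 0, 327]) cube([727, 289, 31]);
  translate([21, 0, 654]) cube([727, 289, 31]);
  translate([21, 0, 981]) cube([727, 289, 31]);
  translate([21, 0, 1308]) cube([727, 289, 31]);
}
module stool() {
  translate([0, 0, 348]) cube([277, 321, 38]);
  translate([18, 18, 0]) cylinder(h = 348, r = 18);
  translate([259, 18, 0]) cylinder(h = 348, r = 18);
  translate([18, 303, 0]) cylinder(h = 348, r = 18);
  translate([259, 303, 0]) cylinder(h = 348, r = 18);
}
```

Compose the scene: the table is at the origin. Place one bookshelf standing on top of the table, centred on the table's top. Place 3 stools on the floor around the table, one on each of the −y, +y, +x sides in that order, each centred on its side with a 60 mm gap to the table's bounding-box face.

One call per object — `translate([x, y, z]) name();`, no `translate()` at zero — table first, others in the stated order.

table();
translate([453, 112, 747]) bookshelf();
translate([699, -381, 0]) stool();
translate([699, 573, 0]) stool();
translate([1735, 96, 0]) stool();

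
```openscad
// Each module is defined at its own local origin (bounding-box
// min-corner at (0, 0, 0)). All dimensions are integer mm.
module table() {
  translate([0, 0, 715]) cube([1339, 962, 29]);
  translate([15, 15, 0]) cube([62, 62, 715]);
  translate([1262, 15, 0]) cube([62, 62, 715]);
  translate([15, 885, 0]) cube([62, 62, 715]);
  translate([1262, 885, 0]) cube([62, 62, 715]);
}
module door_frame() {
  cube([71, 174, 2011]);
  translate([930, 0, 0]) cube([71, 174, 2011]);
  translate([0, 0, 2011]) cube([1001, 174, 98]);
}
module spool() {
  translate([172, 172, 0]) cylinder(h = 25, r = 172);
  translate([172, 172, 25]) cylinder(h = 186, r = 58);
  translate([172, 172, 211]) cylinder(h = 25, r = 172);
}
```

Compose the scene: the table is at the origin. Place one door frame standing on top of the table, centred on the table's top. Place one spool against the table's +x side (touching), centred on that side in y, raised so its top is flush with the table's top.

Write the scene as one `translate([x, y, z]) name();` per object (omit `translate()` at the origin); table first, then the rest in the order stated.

table();
translate([169, 394, 744]) door_frame();
translate([1339, 309, 508]) spool();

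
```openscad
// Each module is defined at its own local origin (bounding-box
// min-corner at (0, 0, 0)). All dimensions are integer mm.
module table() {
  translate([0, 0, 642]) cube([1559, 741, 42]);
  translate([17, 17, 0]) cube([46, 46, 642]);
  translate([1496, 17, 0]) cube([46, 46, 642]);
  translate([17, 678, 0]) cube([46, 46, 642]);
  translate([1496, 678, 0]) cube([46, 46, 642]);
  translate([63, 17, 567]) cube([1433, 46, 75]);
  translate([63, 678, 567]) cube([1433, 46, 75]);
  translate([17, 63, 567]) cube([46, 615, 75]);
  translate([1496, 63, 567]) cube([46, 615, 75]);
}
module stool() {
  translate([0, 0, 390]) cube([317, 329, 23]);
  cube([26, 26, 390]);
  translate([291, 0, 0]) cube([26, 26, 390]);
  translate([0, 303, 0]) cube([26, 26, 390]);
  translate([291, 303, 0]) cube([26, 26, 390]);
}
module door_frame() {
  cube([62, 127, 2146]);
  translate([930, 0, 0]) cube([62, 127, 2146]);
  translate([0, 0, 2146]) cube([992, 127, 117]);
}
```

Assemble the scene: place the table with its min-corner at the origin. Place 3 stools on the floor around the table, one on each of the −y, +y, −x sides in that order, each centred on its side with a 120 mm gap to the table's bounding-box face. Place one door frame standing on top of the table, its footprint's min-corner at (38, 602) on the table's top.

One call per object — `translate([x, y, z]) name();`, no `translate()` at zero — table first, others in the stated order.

table();
translate([621, -449, 0]) stool();
translate([621, 861, 0]) stool();
translate([-437, 206, 0]) stool();
translate([38, 602, 684]) door_frame();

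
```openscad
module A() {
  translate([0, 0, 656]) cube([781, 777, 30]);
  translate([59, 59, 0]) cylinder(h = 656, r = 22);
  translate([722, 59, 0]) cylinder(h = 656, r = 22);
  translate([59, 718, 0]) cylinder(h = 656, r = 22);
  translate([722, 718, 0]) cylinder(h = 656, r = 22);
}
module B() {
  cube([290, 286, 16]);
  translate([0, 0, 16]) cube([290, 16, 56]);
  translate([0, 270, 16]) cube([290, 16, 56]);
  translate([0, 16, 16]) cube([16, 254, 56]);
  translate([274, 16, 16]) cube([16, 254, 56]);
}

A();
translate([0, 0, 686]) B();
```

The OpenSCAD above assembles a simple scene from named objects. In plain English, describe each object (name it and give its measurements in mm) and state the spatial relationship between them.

A is a rectangular dining table. The top is 781×777×30 mm with its upper surface at z = 686 mm. It stands on four round legs of 44 mm diameter, each leg's bounding box inset 37 mm from the nearest pair of top edges, running from the floor to the underside of the top.

B is an open storage box with external size 290×286×72 mm and wall thickness 16 mm (the base is also 16 mm thick). The base covers the whole footprint; the four walls stand on the base, with the y-facing walls full-width and the x-facing walls fitting between their inner faces.

The open box is on top of the table.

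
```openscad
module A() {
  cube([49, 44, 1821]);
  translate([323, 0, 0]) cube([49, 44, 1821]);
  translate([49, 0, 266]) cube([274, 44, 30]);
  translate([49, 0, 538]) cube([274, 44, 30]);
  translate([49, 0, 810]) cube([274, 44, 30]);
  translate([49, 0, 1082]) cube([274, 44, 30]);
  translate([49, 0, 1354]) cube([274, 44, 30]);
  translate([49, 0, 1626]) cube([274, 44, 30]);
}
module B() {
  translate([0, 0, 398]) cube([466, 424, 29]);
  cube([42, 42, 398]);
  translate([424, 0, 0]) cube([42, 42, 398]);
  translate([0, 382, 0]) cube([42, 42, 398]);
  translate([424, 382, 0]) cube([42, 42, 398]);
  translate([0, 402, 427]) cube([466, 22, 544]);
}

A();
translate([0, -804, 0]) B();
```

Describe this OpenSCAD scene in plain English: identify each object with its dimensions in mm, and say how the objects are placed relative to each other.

A is a wooden ladder with two side rails of 49×44 mm section and 1821 mm height, set 372 mm apart overall. Between them run 6 rectangular rungs (44 mm deep, 30 mm thick), front faces flush with the rails' −y face. The bottom of the first rung is 266 mm above the floor and each subsequent rung is 272 mm higher than the one below.

B is a chair. The seat is a 466×424×29 mm slab with its top at z = 427 mm, on four 42×42 mm corner legs (flush with the seat edges, standing on z = 0). A flat backrest 22 mm thick, 544 mm tall, spans the full seat width and rises from the seat top along its +y edge, rear face flush with the rear of the seat.

The chair is on the floor beside the ladder on its −y side.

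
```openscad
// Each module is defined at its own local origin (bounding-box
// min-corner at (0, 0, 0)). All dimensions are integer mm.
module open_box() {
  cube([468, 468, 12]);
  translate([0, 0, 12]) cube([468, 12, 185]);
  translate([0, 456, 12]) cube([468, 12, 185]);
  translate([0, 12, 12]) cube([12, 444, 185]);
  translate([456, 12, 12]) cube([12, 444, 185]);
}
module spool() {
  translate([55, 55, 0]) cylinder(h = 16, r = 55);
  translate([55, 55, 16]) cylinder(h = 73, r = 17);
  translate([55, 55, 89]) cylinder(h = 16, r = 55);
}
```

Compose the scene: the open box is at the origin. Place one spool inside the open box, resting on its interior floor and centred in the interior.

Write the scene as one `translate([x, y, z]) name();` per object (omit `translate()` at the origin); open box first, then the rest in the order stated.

open_box();
translate([179, 179, 12]) spool();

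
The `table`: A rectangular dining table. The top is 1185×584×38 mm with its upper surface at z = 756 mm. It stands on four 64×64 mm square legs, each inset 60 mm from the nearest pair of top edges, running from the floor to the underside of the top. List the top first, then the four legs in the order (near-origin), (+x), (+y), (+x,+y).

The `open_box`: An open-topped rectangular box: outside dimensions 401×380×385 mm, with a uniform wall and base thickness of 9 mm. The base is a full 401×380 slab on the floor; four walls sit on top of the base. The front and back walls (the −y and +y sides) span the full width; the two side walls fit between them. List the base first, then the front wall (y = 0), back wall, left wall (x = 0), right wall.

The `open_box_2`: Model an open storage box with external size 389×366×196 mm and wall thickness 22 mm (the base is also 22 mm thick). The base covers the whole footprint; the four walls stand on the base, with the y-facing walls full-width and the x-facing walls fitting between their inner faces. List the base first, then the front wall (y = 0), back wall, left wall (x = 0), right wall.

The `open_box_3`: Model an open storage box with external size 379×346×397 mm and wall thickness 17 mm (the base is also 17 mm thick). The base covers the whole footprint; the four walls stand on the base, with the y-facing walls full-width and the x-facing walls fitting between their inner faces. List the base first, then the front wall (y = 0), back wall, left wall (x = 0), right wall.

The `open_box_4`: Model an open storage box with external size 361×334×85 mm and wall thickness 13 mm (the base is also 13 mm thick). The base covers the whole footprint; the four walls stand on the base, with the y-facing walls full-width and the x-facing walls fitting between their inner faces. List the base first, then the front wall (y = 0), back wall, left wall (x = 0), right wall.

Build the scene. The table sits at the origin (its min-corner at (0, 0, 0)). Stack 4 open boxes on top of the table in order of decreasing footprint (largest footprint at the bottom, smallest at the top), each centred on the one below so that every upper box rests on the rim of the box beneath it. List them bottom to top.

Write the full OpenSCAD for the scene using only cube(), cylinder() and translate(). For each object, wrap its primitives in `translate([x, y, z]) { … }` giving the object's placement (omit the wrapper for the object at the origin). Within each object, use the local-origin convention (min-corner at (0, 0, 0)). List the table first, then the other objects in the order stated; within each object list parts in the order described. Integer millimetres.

translate([0, 0, 718]) cube([1185, 584, 38]);
translate([60, 60, 0]) cube([64, 64, 718]);
translate([1061, 60, 0]) cube([64, 64, 718]);
translate([60, 460, 0]) cube([64, 64, 718]);
translate([1061, 460, 0]) cube([64, 64, 718]);
translate([392, 102, 756]) {
  cube([401, 380, 9]);
  translate([0, 0, 9]) cube([401, 9, 376]);
  translate([0, 371, 9]) cube([401, 9, 376]);
  translate([0, 9, 9]) cube([9, 362, 376]);
  translate([392, 9, 9]) cube([9, 362, 376]);
}
translate([398, 109, 1141]) {
  cube([389, 366, 22]);
  translate([0, 0, 22]) cube([389, 22, 174]);
  translate([0, 344, 22]) cube([389, 22, 174]);
  translate([0, 22, 22]) cube([22, 322, 174]);
  translate([367, 22, 22]) cube([22, 322, 174]);
}
translate([403, 119, 1337]) {
  cube([379, 346, 17]);
  translate([0, 0, 17]) cube([379, 17, 380]);
  translate([0, 329, 17]) cube([379, 17, 380]);
  translate([0, 17, 17]) cube([17, 312, 380]);
  translate([362, 17, 17]) cube([17, 312, 380]);
}
translate([412, 125, 1734]) {
  cube([361, 334, 13]);
  translate([0, 0, 13]) cube([361, 13, 72]);
  translate([0, 321, 13]) cube([361, 13, 72]);
  translate([0, 13, 13]) cube([13, 308, 72]);
  translate([348, 13, 13]) cube([13, 308, 72]);
}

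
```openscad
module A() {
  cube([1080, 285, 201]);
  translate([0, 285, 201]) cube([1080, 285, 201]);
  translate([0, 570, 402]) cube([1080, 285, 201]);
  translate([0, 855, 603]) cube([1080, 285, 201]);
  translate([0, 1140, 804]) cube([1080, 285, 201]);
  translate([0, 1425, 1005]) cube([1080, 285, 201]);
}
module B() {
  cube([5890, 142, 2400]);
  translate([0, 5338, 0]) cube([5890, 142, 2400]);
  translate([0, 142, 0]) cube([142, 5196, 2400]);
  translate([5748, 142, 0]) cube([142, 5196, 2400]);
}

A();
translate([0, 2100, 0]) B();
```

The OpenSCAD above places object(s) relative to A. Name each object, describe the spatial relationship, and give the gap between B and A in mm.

A is a staircase. B is a house frame. The house frame is on the floor beside the staircase on its +y side. The gap between the house frame and the staircase is 390 mm.

The house frame's nearest face is 390 mm from the staircase's +y face.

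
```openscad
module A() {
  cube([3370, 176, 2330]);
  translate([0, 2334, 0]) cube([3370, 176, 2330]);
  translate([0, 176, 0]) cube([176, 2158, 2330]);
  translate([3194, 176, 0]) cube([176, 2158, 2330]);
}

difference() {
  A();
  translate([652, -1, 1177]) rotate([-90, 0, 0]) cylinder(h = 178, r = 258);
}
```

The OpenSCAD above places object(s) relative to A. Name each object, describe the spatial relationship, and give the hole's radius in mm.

A is a house frame. The house frame has a circular hole through its front wall. The hole's radius is 258 mm.

The subtracted cylinder has r = 258 mm.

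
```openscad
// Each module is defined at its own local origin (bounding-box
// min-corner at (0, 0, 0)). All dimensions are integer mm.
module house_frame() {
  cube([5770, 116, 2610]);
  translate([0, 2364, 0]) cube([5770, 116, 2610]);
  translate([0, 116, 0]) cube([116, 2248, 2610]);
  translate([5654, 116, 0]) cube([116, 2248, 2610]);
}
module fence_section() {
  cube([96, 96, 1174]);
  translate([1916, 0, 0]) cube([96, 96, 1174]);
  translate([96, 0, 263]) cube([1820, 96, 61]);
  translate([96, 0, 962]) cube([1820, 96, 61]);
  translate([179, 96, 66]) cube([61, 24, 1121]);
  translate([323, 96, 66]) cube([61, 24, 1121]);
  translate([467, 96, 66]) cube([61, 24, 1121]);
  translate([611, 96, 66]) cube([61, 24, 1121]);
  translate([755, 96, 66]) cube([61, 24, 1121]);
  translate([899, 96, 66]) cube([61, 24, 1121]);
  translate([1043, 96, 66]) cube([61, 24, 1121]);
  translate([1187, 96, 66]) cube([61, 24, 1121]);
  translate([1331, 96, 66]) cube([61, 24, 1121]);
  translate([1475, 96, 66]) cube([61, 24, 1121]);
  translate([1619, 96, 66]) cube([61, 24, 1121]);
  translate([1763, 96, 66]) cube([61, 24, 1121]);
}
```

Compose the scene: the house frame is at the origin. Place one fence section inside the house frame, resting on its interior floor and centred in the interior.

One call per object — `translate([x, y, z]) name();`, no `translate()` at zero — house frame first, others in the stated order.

house_frame();
translate([1879, 1180, 0]) fence_section();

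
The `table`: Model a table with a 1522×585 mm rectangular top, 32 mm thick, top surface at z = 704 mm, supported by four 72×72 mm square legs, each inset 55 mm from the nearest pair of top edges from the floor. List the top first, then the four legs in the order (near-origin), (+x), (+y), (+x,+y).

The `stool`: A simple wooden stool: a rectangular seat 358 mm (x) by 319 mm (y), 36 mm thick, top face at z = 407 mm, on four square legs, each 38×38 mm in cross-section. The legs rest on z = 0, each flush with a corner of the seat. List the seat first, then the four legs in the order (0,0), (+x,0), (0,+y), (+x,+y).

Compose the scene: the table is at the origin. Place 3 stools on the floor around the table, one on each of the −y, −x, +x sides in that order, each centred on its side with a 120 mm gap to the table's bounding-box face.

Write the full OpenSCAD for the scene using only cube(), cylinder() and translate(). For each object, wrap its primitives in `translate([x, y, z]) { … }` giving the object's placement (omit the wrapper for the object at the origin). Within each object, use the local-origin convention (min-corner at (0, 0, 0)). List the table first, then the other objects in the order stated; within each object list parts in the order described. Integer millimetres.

translate([0, 0, 672]) cube([1522, 585, 32]);
translate([55, 55, 0]) cube([72, 72, 672]);
translate([1395, 55, 0]) cube([72, 72, 672]);
translate([55, 458, 0]) cube([72, 72, 672]);
translate([1395, 458, 0]) cube([72, 72, 672]);
translate([582, -439, 0]) {
  translate([0, 0, 371]) cube([358, 319, 36]);
  cube([38, 38, 371]);
  translate([320, 0, 0]) cube([38, 38, 371]);
  translate([0, 281, 0]) cube([38, 38, 371]);
  translate([320, 281, 0]) cube([38, 38, 371]);
}
translate([-478, 133, 0]) {
  translate([0, 0, 371]) cube([358, 319, 36]);
  cube([38, 38, 371]);
  translate([320, 0, 0]) cube([38, 38, 371]);
  translate([0, 281, 0]) cube([38, 38, 371]);
  translate([320, 281, 0]) cube([38, 38, 371]);
}
translate([1642, 133, 0]) {
  translate([0, 0, 371]) cube([358, 319, 36]);
  cube([38, 38, 371]);
  translate([320, 0, 0]) cube([38, 38, 371]);
  translate([0, 281, 0]) cube([38, 38, 371]);
  translate([320, 281, 0]) cube([38, 38, 371]);
}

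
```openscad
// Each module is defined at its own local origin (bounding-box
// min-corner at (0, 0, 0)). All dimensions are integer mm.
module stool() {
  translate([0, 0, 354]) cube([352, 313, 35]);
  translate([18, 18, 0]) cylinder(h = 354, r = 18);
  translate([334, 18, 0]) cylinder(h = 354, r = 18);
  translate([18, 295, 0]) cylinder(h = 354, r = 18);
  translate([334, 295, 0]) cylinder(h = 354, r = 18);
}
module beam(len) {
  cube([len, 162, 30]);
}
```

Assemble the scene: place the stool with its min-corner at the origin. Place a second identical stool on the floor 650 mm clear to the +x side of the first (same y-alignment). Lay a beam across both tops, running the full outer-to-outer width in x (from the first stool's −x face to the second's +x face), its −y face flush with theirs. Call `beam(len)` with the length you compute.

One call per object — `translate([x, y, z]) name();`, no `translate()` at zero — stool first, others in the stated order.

stool();
translate([1002, 0, 0]) stool();
translate([0, 0, 389]) beam(1354);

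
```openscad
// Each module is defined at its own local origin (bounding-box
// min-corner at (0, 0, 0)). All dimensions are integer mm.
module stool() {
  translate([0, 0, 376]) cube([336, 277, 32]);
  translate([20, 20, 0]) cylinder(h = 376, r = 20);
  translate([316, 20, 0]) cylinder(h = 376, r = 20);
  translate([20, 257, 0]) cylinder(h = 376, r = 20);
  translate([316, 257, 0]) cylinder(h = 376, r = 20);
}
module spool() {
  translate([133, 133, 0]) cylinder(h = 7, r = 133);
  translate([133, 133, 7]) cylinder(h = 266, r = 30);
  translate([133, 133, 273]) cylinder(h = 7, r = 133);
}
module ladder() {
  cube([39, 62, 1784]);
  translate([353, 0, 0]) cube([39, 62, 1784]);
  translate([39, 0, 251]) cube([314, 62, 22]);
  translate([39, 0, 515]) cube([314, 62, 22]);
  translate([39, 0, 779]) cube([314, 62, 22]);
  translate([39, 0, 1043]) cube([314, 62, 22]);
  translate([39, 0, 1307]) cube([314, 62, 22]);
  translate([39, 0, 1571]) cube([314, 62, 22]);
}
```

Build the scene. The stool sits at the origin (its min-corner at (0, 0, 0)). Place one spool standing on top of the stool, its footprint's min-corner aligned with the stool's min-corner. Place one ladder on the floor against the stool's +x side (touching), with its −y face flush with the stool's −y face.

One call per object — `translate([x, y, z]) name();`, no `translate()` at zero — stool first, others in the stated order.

stool();
translate([0, 0, 408]) spool();
translate([336, 0, 0]) ladder();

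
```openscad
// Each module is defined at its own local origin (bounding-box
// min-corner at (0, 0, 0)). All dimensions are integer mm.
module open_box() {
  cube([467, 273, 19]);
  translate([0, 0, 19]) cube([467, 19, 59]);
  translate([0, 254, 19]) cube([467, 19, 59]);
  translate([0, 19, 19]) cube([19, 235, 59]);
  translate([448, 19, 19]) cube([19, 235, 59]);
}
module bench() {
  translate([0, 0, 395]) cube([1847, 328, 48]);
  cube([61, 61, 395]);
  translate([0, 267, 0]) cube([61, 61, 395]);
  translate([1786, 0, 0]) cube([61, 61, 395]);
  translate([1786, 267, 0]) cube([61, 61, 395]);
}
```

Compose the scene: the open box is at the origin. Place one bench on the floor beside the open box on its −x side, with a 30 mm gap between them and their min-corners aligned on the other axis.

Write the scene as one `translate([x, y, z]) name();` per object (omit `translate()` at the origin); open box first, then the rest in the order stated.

open_box();
translate([-1877, 0, 0]) bench();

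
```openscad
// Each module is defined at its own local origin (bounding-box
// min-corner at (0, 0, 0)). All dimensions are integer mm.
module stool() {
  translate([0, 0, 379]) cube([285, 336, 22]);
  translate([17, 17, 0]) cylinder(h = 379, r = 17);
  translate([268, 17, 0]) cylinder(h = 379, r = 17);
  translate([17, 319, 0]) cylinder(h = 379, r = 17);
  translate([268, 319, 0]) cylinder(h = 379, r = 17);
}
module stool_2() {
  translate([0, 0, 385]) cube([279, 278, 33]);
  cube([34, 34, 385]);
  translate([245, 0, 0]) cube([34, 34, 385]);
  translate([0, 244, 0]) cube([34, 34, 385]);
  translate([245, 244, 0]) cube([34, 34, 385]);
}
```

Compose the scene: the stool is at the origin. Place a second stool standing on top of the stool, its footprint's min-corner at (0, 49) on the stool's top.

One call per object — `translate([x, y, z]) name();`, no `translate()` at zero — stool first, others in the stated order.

stool();
translate([0, 49, 401]) stool_2();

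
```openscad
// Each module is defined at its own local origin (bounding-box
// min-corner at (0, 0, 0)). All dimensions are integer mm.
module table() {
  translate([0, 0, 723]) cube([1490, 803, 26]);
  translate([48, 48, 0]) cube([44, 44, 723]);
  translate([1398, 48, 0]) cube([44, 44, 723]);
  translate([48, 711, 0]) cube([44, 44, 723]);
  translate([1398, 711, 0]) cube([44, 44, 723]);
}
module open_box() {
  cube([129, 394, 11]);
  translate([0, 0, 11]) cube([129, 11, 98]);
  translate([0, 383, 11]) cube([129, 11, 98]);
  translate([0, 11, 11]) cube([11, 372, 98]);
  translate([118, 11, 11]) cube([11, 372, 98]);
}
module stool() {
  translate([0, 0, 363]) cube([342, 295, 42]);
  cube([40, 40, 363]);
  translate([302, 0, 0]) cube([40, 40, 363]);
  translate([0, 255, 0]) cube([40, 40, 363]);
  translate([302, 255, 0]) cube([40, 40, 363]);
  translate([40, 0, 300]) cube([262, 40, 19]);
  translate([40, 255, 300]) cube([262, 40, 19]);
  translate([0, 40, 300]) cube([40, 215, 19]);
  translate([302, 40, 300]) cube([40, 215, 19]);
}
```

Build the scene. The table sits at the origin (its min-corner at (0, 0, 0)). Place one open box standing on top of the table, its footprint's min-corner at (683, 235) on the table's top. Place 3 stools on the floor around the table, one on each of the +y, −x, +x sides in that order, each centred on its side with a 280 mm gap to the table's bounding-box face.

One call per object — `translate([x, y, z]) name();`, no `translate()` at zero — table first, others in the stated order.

table();
translate([683, 235, 749]) open_box();
translate([574, 1083, 0]) stool();
translate([-622, 254, 0]) stool();
translate([1770, 254, 0]) stool();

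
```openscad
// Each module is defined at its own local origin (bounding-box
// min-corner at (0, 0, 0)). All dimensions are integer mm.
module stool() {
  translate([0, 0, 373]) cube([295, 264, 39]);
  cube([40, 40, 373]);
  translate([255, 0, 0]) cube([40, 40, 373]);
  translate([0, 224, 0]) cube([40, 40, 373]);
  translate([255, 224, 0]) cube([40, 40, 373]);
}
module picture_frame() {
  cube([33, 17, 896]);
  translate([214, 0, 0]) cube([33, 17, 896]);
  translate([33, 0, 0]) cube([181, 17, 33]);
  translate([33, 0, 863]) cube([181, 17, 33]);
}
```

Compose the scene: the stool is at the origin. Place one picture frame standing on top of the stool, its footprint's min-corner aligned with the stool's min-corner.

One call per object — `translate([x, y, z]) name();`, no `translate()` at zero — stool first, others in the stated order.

stool();
translate([0, 0, 412]) picture_frame();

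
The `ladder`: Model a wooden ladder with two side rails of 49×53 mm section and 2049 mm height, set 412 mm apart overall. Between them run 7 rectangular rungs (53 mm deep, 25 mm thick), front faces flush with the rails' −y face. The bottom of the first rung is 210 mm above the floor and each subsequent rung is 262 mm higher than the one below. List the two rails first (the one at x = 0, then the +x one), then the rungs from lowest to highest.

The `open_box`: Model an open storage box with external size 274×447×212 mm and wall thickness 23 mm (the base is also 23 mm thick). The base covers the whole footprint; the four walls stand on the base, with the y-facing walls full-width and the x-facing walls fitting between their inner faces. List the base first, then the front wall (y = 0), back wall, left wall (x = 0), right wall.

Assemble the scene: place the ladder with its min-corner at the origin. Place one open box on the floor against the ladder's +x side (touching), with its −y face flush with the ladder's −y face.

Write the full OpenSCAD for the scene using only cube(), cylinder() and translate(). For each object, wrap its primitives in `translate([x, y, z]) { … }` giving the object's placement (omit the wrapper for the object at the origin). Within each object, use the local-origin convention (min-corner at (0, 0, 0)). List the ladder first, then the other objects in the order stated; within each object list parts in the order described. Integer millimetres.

cube([49, 53, 2049]);
translate([363, 0, 0]) cube([49, 53, 2049]);
translate([49, 0, 210]) cube([314, 53, 25]);
translate([49, 0, 472]) cube([314, 53, 25]);
translate([49, 0, 734]) cube([314, 53, 25]);
translate([49, 0, 996]) cube([314, 53, 25]);
translate([49, 0, 1258]) cube([314, 53, 25]);
translate([49, 0, 1520]) cube([314, 53, 25]);
translate([49, 0, 1782]) cube([314, 53, 25]);
translate([412, 0, 0]) {
  cube([274, 447, 23]);
  translate([0, 0, 23]) cube([274, 23, 189]);
  translate([0, 424, 23]) cube([274, 23, 189]);
  translate([0, 23, 23]) cube([23, 401, 189]);
  translate([251, 23, 23]) cube([23, 401, 189]);
}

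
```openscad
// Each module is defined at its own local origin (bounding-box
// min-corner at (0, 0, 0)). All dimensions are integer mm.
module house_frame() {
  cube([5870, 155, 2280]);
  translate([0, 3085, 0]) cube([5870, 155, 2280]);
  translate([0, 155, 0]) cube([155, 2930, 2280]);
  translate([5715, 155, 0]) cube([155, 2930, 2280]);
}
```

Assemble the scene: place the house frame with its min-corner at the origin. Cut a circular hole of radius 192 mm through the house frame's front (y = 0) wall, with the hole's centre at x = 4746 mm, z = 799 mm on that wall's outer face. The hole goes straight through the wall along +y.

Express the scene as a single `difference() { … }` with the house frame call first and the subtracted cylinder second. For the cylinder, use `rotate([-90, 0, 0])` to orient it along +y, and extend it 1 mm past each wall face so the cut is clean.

difference() {
  house_frame();
  translate([4746, -1, 799]) rotate([-90, 0, 0]) cylinder(h = 157, r = 192);
}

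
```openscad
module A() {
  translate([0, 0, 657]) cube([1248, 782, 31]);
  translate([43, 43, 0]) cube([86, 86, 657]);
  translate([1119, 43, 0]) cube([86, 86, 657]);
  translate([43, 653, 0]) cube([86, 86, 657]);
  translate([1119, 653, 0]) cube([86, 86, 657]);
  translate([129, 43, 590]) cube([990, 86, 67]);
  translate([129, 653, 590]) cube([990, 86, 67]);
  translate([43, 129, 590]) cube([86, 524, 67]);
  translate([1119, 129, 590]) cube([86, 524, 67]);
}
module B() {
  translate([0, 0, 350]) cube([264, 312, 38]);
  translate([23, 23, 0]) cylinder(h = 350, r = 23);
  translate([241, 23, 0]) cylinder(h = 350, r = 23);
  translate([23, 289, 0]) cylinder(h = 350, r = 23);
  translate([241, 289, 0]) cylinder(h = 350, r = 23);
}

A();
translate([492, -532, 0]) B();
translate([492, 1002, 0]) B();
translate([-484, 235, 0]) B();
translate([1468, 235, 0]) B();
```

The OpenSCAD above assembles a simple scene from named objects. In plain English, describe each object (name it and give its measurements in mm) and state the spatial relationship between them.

A is a table with a 1248×782 mm rectangular top, 31 mm thick, top surface at z = 688 mm, supported by four 86×86 mm square legs, each inset 43 mm from the nearest pair of top edges, running from the floor. Four apron rails, 86 mm thick and 67 mm tall, run between adjacent legs with their top edges flush with the underside of the top and their outer faces flush with the legs' outer faces.

B is a four-legged stool. The seat is a 264×312×38 mm slab whose top surface is at z = 388 mm; four round legs, each 46 mm in diameter, run from the floor (z = 0) to the underside of the seat, each leg's axis is inset half a diameter from the nearest pair of seat edges (so the leg's bounding box is flush with the corner).

Four stools sit around the table at the −y, +y, −x, +x sides.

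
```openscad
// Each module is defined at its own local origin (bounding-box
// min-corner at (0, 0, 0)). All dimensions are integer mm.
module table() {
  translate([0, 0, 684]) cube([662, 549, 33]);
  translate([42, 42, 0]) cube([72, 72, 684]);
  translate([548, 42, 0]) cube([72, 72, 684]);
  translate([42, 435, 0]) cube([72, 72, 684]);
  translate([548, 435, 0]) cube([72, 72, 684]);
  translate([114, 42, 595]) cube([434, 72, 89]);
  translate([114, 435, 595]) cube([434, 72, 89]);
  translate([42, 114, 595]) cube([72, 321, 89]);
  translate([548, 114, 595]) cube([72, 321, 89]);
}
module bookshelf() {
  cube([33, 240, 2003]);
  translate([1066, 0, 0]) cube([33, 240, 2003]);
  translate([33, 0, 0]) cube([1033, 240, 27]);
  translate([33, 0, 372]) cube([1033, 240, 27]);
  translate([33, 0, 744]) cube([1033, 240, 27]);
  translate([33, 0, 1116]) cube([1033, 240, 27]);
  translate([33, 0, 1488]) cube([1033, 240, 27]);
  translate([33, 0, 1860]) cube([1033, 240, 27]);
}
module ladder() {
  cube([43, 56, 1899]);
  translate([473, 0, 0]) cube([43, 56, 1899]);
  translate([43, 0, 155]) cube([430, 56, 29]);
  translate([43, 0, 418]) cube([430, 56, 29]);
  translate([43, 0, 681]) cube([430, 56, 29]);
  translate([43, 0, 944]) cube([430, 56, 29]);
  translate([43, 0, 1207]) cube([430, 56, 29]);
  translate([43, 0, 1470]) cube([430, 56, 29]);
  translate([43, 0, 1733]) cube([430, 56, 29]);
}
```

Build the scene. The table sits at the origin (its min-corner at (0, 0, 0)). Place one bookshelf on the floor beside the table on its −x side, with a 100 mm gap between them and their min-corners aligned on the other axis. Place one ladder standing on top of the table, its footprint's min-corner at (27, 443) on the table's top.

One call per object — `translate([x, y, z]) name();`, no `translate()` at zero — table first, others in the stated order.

table();
translate([-1199, 0, 0]) bookshelf();
translate([27, 443, 717]) ladder();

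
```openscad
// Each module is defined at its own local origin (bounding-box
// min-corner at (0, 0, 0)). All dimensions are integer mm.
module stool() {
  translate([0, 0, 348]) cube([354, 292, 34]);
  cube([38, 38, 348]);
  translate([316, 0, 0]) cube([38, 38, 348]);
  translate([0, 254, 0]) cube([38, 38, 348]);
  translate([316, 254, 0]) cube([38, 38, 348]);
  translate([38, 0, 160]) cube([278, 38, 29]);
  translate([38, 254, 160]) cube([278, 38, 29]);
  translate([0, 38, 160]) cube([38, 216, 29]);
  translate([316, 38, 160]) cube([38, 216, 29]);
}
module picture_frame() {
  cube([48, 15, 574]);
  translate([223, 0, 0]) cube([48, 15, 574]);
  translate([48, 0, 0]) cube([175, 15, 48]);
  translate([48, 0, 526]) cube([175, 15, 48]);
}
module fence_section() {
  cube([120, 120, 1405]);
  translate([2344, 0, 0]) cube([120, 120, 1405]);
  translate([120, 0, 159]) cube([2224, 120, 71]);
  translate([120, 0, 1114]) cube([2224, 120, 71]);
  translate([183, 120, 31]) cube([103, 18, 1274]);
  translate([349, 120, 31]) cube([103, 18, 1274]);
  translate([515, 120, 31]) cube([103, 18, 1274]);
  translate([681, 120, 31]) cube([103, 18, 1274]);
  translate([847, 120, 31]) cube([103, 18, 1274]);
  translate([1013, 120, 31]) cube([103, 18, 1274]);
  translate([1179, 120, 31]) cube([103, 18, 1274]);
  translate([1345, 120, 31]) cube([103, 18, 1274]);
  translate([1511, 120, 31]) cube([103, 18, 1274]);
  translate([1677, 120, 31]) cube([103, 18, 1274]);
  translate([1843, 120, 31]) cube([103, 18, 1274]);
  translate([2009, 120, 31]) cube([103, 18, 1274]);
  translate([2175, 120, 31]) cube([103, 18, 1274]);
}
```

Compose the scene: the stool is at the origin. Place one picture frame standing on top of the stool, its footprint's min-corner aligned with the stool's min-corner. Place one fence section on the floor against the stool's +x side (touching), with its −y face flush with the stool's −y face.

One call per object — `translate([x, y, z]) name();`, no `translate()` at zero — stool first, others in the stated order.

stool();
translate([0, 0, 382]) picture_frame();
translate([354, 0, 0]) fence_section();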